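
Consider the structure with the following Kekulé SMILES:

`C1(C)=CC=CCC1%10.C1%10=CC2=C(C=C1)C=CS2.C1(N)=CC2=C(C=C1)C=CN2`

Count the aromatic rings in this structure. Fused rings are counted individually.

4

The SMILES encodes a six-membered carbon ring with two conjugated C=C double bonds and two sp³ carbons; a six-membered carbon ring with three alternating C=C double bonds, fused to a five-membered ring containing one sulfur and two C=C double bonds; a six-membered carbon ring with three alternating C=C double bonds, fused to a five-membered ring containing one N–H nitrogen and two C=C double bonds.
The 6-membered ring has two sp³ carbons, so it is not fully conjugated — not aromatic (1,3-cyclohexadiene).
The fused 6/5-membered bicyclic (with one sulfur) is a single π system with 9 sp² atoms and 10 π electrons from ring double bonds plus a heteroatom lone pair. 10 = 4(2)+2, so the system is aromatic and both rings count as aromatic (benzothiophene).
The fused 6/5-membered bicyclic (with one N–H) is a single π system with 9 sp² atoms and 10 π electrons from ring double bonds plus a heteroatom lone pair. 10 = 4(2)+2, so the system is aromatic and both rings count as aromatic (indole).
4 of the 5 rings are aromatic. Total: 4.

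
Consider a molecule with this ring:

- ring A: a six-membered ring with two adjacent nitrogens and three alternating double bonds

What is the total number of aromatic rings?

Ring A is planar and fully conjugated; 3 ring double bonds give 6 π electrons. 6 = 4(1)+2, so ring A is aromatic (pyridazine).

1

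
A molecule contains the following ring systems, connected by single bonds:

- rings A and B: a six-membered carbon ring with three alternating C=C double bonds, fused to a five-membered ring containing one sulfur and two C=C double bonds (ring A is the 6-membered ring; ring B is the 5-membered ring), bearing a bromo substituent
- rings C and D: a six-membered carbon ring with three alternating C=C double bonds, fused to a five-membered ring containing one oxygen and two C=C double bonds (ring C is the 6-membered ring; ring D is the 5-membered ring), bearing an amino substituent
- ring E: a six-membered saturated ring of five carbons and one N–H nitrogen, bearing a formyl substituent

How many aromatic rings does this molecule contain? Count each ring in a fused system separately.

4

Rings A and B form a fused bicyclic system (with one sulfur) with 9 sp² atoms and 10 π electrons from ring double bonds plus a heteroatom lone pair. 10 = 4(2)+2, so the system is aromatic and both rings count as aromatic (benzothiophene).
Rings C and D form a fused bicyclic system (with one oxygen) with 9 sp² atoms and 10 π electrons from ring double bonds plus a heteroatom lone pair. 10 = 4(2)+2, so the system is aromatic and both rings count as aromatic (benzofuran).
Ring E has only sp³ atoms, so it is not fully conjugated — not aromatic (piperidine).
Aromatic: A, B, C, D. Total: 4.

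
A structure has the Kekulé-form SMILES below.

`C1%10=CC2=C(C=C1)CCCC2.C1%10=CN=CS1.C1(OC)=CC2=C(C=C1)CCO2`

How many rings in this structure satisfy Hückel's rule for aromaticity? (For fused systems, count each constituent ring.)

The SMILES encodes a six-membered carbon ring with three alternating C=C double bonds, fused to a saturated six-membered carbon ring; a five-membered ring with a sulfur at position 1 and a nitrogen at position 3 (in a C=N bond), with two double bonds; a six-membered carbon ring with three alternating C=C double bonds, fused to a five-membered ring containing one oxygen and two sp³ carbons.
The 6-membered ring is fully conjugated (every ring atom contributes a p orbital); 3 ring double bonds give 6 π electrons. 6 = 4(1)+2, so it is aromatic (benzene ring).
The second 6-membered ring has four sp³ carbons, so it is not fully conjugated — not aromatic (cyclohexane ring).
The 5-membered ring with one sulfur and one =N– is planar and fully conjugated; 2 ring double bonds (4 π electrons) plus a heteroatom lone pair (2) give 6 π electrons. 6 = 4(1)+2, so it is aromatic (thiazole).
The third 6-membered ring is fully conjugated (every ring atom contributes a p orbital); 3 ring double bonds give 6 π electrons. That satisfies 4n+2 with n=1, so it is aromatic (benzene ring).
The 5-membered ring with one oxygen has two sp³ carbons, so it is not fully conjugated — not aromatic (oxolane ring).
3 of the 5 rings are aromatic. Total: 3.

3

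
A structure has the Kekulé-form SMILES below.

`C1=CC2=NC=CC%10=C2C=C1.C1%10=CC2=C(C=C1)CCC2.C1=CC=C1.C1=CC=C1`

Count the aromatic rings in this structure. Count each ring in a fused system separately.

The SMILES encodes two fused six-membered rings, each with three alternating double bonds; one ring is all carbon and the other has one ring nitrogen; a six-membered carbon ring with three alternating C=C double bonds, fused to a saturated five-membered carbon ring; a four-membered carbon ring with two alternating C=C double bonds; a four-membered carbon ring with two alternating C=C double bonds.
The fused 6/6-membered bicyclic (with one nitrogen) is a single π system with 10 sp² atoms and 10 π electrons from ring double bonds. 10 = 4(2)+2, so the system is aromatic and both rings count as aromatic (quinoline).
The 6-membered ring is planar and fully conjugated; 3 ring double bonds give 6 π electrons. 6 = 4(1)+2, so it is aromatic (benzene ring).
The 5-membered ring has three sp³ carbons, so it is not fully conjugated — not aromatic (cyclopentane ring).
The 4-membered ring has only sp² ring atoms; a planar conformation would have a fully conjugated π system of 4 electrons. But 4 = 4(1), which is 4n not 4n+2, so it is not aromatic (cyclobutadiene) — cyclobutadiene is antiaromatic and distorts to a rectangle.
The second 4-membered ring has only sp² ring atoms; a planar conformation would have a fully conjugated π system of 4 electrons. But 4 = 4(1), which is 4n not 4n+2, so it is not aromatic (cyclobutadiene) — cyclobutadiene is antiaromatic and distorts to a rectangle.
3 of the 6 rings are aromatic. Total: 3.

3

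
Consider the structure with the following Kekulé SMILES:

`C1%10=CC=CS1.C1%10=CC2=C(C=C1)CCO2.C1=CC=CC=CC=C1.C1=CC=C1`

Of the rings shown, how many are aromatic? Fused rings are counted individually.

2

The SMILES encodes a five-membered ring of four carbons and one sulfur, with two C=C double bonds; a six-membered carbon ring with three alternating C=C double bonds, fused to a five-membered ring containing one oxygen and two sp³ carbons; an eight-membered carbon ring with four alternating C=C double bonds; a four-membered carbon ring with two alternating C=C double bonds.
The 5-membered ring with one sulfur has a continuous p-orbital overlap around the ring; 2 ring double bonds (4 π electrons) plus a heteroatom lone pair (2) give 6 π electrons. Since 6 = 4n+2 (n=1), it is aromatic (thiophene).
The 6-membered ring has a continuous p-orbital overlap around the ring; 3 ring double bonds give 6 π electrons. 6 = 4(1)+2, so it is aromatic (benzene ring).
The 5-membered ring with one oxygen has two sp³ carbons, so it is not fully conjugated — not aromatic (oxolane ring).
The 8-membered ring has only sp² ring atoms; a planar conformation would have a fully conjugated π system of 8 electrons. But 8 = 4(2), which is 4n not 4n+2, so it is not aromatic (cyclooctatetraene) — cyclooctatetraene distorts into a non-planar tub to avoid antiaromaticity.
The 4-membered ring has only sp² ring atoms; a planar conformation would have a fully conjugated π system of 4 electrons. But 4 = 4(1), which is 4n not 4n+2, so it is not aromatic (cyclobutadiene) — cyclobutadiene is antiaromatic and distorts to a rectangle.
2 of the 5 rings are aromatic. Total: 2.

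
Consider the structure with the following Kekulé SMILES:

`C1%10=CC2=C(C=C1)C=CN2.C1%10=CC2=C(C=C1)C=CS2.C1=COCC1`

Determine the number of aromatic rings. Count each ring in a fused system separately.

4

The SMILES encodes a six-membered carbon ring with three alternating C=C double bonds, fused to a five-membered ring containing one N–H nitrogen and two C=C double bonds; a six-membered carbon ring with three alternating C=C double bonds, fused to a five-membered ring containing one sulfur and two C=C double bonds; a five-membered ring of four carbons and one oxygen, with one C=C double bond and two sp³ carbons.
The fused 6/5-membered bicyclic (with one N–H) is a single π system with 9 sp² atoms and 10 π electrons from ring double bonds plus a heteroatom lone pair. 10 = 4(2)+2, so the system is aromatic and both rings count as aromatic (indole).
The fused 6/5-membered bicyclic (with one sulfur) is a single π system with 9 sp² atoms and 10 π electrons from ring double bonds plus a heteroatom lone pair. 10 = 4(2)+2, so the system is aromatic and both rings count as aromatic (benzothiophene).
The 5-membered ring with one oxygen has two sp³ carbons, so it is not fully conjugated — not aromatic (2,3-dihydrofuran).
4 of the 5 rings are aromatic. Total: 4.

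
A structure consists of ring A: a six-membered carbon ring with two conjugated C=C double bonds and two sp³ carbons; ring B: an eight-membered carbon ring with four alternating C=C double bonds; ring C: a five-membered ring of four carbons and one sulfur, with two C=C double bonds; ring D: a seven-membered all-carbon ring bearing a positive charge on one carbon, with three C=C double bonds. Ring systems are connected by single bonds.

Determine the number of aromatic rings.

2

Ring A has two sp³ carbons, so it is not fully conjugated — not aromatic (1,3-cyclohexadiene).
Ring B has only sp² ring atoms; a planar conformation would have a fully conjugated π system of 8 electrons. But 8 = 4(2), which is 4n not 4n+2, so ring B is not aromatic (cyclooctatetraene) — cyclooctatetraene distorts into a non-planar tub to avoid antiaromaticity.
Ring C is planar and fully conjugated; 2 ring double bonds (4 π electrons) plus a heteroatom lone pair (2) give 6 π electrons. That satisfies 4n+2 with n=1, so ring C is aromatic (thiophene).
Ring D has a continuous p-orbital overlap around the ring; 3 ring double bonds (6 π electrons) plus the carbocation's empty p orbital (0, but keeps the ring conjugated) give 6 π electrons. 6 = 4(1)+2, so ring D is aromatic (tropylium cation).
Aromatic: C, D. Total: 2.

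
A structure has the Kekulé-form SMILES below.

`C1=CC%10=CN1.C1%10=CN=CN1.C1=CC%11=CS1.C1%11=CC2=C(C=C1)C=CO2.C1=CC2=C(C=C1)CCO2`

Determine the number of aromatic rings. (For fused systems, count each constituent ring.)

The SMILES encodes a five-membered ring of four carbons and one nitrogen bearing a hydrogen, with two C=C double bonds; a five-membered ring with nitrogens at positions 1 and 3 (one bearing H, one in a C=N bond) and two double bonds; a five-membered ring of four carbons and one sulfur, with two C=C double bonds; a six-membered carbon ring with three alternating C=C double bonds, fused to a five-membered ring containing one oxygen and two C=C double bonds; a six-membered carbon ring with three alternating C=C double bonds, fused to a five-membered ring containing one oxygen and two sp³ carbons.
The 5-membered ring with one N–H is planar and fully conjugated; 2 ring double bonds (4 π electrons) plus a heteroatom lone pair (2) give 6 π electrons. That satisfies 4n+2 with n=1, so it is aromatic (pyrrole).
The 5-membered ring with two nitrogens (one N–H, one =N–) is fully conjugated (every ring atom contributes a p orbital); 2 ring double bonds (4 π electrons) plus a heteroatom lone pair (2) give 6 π electrons. 6 = 4(1)+2, so it is aromatic (imidazole).
The 5-membered ring with one sulfur is planar and fully conjugated; 2 ring double bonds (4 π electrons) plus a heteroatom lone pair (2) give 6 π electrons. 6 = 4(1)+2, so it is aromatic (thiophene).
The fused 6/5-membered bicyclic (with one oxygen) is a single π system with 9 sp² atoms and 10 π electrons from ring double bonds plus a heteroatom lone pair. 10 = 4(2)+2, so the system is aromatic and both rings count as aromatic (benzofuran).
The 6-membered ring is fully conjugated (every ring atom contributes a p orbital); 3 ring double bonds give 6 π electrons. That satisfies 4n+2 with n=1, so it is aromatic (benzene ring).
The 5-membered ring with one oxygen has two sp³ carbons, so it is not fully conjugated — not aromatic (oxolane ring).
6 of the 7 rings are aromatic. Total: 6.

6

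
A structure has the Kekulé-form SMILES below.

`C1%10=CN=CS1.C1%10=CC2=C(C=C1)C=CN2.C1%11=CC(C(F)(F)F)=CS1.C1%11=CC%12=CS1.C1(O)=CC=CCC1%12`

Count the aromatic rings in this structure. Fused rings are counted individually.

5

The SMILES encodes a five-membered ring with a sulfur at position 1 and a nitrogen at position 3 (in a C=N bond), with two double bonds; a six-membered carbon ring with three alternating C=C double bonds, fused to a five-membered ring containing one N–H nitrogen and two C=C double bonds; a five-membered ring of four carbons and one sulfur, with two C=C double bonds; a five-membered ring of four carbons and one sulfur, with two C=C double bonds; a six-membered carbon ring with two conjugated C=C double bonds and two sp³ carbons.
The 5-membered ring with one sulfur and one =N– has a continuous p-orbital overlap around the ring; 2 ring double bonds (4 π electrons) plus a heteroatom lone pair (2) give 6 π electrons. Since 6 = 4n+2 (n=1), it is aromatic (thiazole).
The fused 6/5-membered bicyclic (with one N–H) is a single π system with 9 sp² atoms and 10 π electrons from ring double bonds plus a heteroatom lone pair. 10 = 4(2)+2, so the system is aromatic and both rings count as aromatic (indole).
The 5-membered ring with one sulfur is fully conjugated (every ring atom contributes a p orbital); 2 ring double bonds (4 π electrons) plus a heteroatom lone pair (2) give 6 π electrons. 6 = 4(1)+2, so it is aromatic (thiophene).
The second 5-membered ring with one sulfur is planar and fully conjugated; 2 ring double bonds (4 π electrons) plus a heteroatom lone pair (2) give 6 π electrons. 6 = 4(1)+2, so it is aromatic (thiophene).
The 6-membered ring has two sp³ carbons, so it is not fully conjugated — not aromatic (1,3-cyclohexadiene).
5 of the 6 rings are aromatic. Total: 5.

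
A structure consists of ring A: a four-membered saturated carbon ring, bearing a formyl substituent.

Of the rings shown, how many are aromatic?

Ring A has only sp³ atoms, so it is not fully conjugated — not aromatic (cyclobutane).

0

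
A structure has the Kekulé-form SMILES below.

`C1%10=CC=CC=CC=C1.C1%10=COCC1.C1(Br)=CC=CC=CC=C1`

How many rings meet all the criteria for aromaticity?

0

The SMILES encodes an eight-membered carbon ring with four alternating C=C double bonds; a five-membered ring of four carbons and one oxygen, with one C=C double bond and two sp³ carbons; an eight-membered carbon ring with four alternating C=C double bonds.
The 8-membered ring has only sp² ring atoms; a planar conformation would have a fully conjugated π system of 8 electrons. But 8 = 4(2), which is 4n not 4n+2, so it is not aromatic (cyclooctatetraene) — cyclooctatetraene distorts into a non-planar tub to avoid antiaromaticity.
The 5-membered ring with one oxygen has two sp³ carbons, so it is not fully conjugated — not aromatic (2,3-dihydrofuran).
The second 8-membered ring has only sp² ring atoms; a planar conformation would have a fully conjugated π system of 8 electrons. But 8 = 4(2), which is 4n not 4n+2, so it is not aromatic (cyclooctatetraene) — cyclooctatetraene distorts into a non-planar tub to avoid antiaromaticity.
None of the rings are aromatic. Total: 0.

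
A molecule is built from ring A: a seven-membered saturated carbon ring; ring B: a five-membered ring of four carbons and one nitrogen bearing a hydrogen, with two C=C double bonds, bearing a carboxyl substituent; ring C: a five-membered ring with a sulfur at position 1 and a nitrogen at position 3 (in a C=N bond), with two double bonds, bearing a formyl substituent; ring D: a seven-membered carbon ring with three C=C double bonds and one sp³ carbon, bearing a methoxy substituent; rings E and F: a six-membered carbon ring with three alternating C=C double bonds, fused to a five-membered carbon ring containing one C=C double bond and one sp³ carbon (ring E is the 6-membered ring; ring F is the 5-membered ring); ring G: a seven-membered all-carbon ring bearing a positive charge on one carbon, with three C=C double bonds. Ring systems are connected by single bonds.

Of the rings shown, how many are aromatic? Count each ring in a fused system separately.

Ring A has only sp³ atoms, so it is not fully conjugated — not aromatic (cycloheptane).
Ring B is planar and fully conjugated; 2 ring double bonds (4 π electrons) plus a heteroatom lone pair (2) give 6 π electrons. 6 = 4(1)+2, so ring B is aromatic (pyrrole).
Ring C has a continuous p-orbital overlap around the ring; 2 ring double bonds (4 π electrons) plus a heteroatom lone pair (2) give 6 π electrons. 6 = 4(1)+2, so ring C is aromatic (thiazole).
Ring D has one sp³ carbon, so it is not fully conjugated — not aromatic (cycloheptatriene).
Ring E is planar and fully conjugated; 3 ring double bonds give 6 π electrons. That satisfies 4n+2 with n=1, so ring E is aromatic (benzene ring).
Ring F has one sp³ carbon, so it is not fully conjugated — not aromatic (cyclopentene ring).
Ring G is fully conjugated (every ring atom contributes a p orbital); 3 ring double bonds (6 π electrons) plus the carbocation's empty p orbital (0, but keeps the ring conjugated) give 6 π electrons. Since 6 = 4n+2 (n=1), ring G is aromatic (tropylium cation).
Aromatic: B, C, E, G. Total: 4.

4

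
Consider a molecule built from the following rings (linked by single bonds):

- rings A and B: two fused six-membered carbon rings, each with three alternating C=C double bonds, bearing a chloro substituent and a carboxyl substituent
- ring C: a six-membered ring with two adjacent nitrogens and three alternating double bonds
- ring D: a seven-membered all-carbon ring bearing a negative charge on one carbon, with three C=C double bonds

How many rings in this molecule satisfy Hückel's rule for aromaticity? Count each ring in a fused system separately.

Rings A and B form a fused bicyclic system with 10 sp² atoms and 10 π electrons from ring double bonds. 10 = 4(2)+2, so the system is aromatic and both rings count as aromatic (naphthalene).
Ring C is fully conjugated (every ring atom contributes a p orbital); 3 ring double bonds give 6 π electrons. That satisfies 4n+2 with n=1, so ring C is aromatic (pyridazine).
Ring D has only sp² ring atoms; a planar conformation would have a fully conjugated π system of 8 electrons. But 8 = 4(2), which is 4n not 4n+2, so ring D is not aromatic (cycloheptatrienyl anion).
Aromatic: A, B, C. Total: 3.

3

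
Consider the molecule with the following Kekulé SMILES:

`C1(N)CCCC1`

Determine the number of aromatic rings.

The SMILES encodes a five-membered saturated carbon ring.
The 5-membered ring has only sp³ atoms, so it is not fully conjugated — not aromatic (cyclopentane).

0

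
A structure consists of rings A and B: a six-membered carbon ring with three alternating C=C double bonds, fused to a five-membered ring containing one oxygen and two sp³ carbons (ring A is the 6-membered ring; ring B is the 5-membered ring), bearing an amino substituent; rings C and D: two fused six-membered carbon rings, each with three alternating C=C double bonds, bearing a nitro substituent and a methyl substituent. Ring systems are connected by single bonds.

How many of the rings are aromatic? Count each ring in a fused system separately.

Ring A has a continuous p-orbital overlap around the ring; 3 ring double bonds give 6 π electrons. Since 6 = 4n+2 (n=1), ring A is aromatic (benzene ring).
Ring B has two sp³ carbons, so it is not fully conjugated — not aromatic (oxolane ring).
Rings C and D form a fused bicyclic system with 10 sp² atoms and 10 π electrons from ring double bonds. 10 = 4(2)+2, so the system is aromatic and both rings count as aromatic (naphthalene).
Aromatic: A, C, D. Total: 3.

3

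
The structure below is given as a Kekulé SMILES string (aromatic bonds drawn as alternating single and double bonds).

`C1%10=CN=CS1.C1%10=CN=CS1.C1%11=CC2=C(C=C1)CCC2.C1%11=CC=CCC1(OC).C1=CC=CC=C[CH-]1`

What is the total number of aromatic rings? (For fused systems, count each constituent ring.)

The SMILES encodes a five-membered ring with a sulfur at position 1 and a nitrogen at position 3 (in a C=N bond), with two double bonds; a five-membered ring with a sulfur at position 1 and a nitrogen at position 3 (in a C=N bond), with two double bonds; a six-membered carbon ring with three alternating C=C double bonds, fused to a saturated five-membered carbon ring; a six-membered carbon ring with two conjugated C=C double bonds and two sp³ carbons; a seven-membered all-carbon ring bearing a negative charge on one carbon, with three C=C double bonds.
The 5-membered ring with one sulfur and one =N– is planar and fully conjugated; 2 ring double bonds (4 π electrons) plus a heteroatom lone pair (2) give 6 π electrons. Since 6 = 4n+2 (n=1), it is aromatic (thiazole).
The second 5-membered ring with one sulfur and one =N– is fully conjugated (every ring atom contributes a p orbital); 2 ring double bonds (4 π electrons) plus a heteroatom lone pair (2) give 6 π electrons. That satisfies 4n+2 with n=1, so it is aromatic (thiazole).
The 6-membered ring has a continuous p-orbital overlap around the ring; 3 ring double bonds give 6 π electrons. That satisfies 4n+2 with n=1, so it is aromatic (benzene ring).
The 5-membered ring has three sp³ carbons, so it is not fully conjugated — not aromatic (cyclopentane ring).
The second 6-membered ring has two sp³ carbons, so it is not fully conjugated — not aromatic (1,3-cyclohexadiene).
The 7-membered ring has only sp² ring atoms; a planar conformation would have a fully conjugated π system of 8 electrons. But 8 = 4(2), which is 4n not 4n+2, so it is not aromatic (cycloheptatrienyl anion).
3 of the 6 rings are aromatic. Total: 3.

3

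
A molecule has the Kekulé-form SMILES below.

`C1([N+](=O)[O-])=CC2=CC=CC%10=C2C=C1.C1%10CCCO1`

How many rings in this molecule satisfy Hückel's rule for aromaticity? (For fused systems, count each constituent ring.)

2

The SMILES encodes two fused six-membered carbon rings, each with three alternating C=C double bonds; a five-membered saturated ring of four carbons and one oxygen.
The fused 6/6-membered bicyclic is a single π system with 10 sp² atoms and 10 π electrons from ring double bonds. 10 = 4(2)+2, so the system is aromatic and both rings count as aromatic (naphthalene).
The 5-membered ring with one oxygen has only sp³ atoms, so it is not fully conjugated — not aromatic (tetrahydrofuran).
2 of the 3 rings are aromatic. Total: 2.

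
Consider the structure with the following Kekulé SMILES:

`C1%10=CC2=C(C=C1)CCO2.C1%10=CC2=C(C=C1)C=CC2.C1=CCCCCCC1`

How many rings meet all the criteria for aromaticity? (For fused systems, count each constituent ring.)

The SMILES encodes a six-membered carbon ring with three alternating C=C double bonds, fused to a five-membered ring containing one oxygen and two sp³ carbons; a six-membered carbon ring with three alternating C=C double bonds, fused to a five-membered carbon ring containing one C=C double bond and one sp³ carbon; an eight-membered carbon ring with one C=C double bond.
The 6-membered ring has a continuous p-orbital overlap around the ring; 3 ring double bonds give 6 π electrons. 6 = 4(1)+2, so it is aromatic (benzene ring).
The 5-membered ring with one oxygen has two sp³ carbons, so it is not fully conjugated — not aromatic (oxolane ring).
The second 6-membered ring is planar and fully conjugated; 3 ring double bonds give 6 π electrons. That satisfies 4n+2 with n=1, so it is aromatic (benzene ring).
The 5-membered ring has one sp³ carbon, so it is not fully conjugated — not aromatic (cyclopentene ring).
The 8-membered ring has six sp³ carbons, so it is not fully conjugated — not aromatic (cyclooctene).
2 of the 5 rings are aromatic. Total: 2.

2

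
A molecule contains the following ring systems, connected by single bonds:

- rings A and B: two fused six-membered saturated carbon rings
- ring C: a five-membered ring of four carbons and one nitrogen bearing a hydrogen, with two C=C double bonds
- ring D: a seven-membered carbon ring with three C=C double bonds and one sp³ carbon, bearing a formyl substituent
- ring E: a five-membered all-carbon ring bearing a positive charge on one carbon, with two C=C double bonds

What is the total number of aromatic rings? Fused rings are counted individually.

Ring A has only sp³ atoms, so it is not fully conjugated — not aromatic (cyclohexane ring).
Ring B has only sp³ atoms, so it is not fully conjugated — not aromatic (cyclohexane ring).
Ring C is planar and fully conjugated; 2 ring double bonds (4 π electrons) plus a heteroatom lone pair (2) give 6 π electrons. That satisfies 4n+2 with n=1, so ring C is aromatic (pyrrole).
Ring D has one sp³ carbon, so it is not fully conjugated — not aromatic (cycloheptatriene).
Ring E has only sp² ring atoms; a planar conformation would have a fully conjugated π system of 4 electrons. But 4 = 4(1), which is 4n not 4n+2, so ring E is not aromatic (cyclopentadienyl cation).
Aromatic: C. Total: 1.

1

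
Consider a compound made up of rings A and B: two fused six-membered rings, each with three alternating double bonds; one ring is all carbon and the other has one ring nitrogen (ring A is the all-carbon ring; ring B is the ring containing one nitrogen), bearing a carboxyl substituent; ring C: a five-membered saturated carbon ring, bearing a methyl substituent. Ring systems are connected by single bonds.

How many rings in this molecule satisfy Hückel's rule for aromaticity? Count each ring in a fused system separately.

Rings A and B form a fused bicyclic system (with one nitrogen) with 10 sp² atoms and 10 π electrons from ring double bonds. 10 = 4(2)+2, so the system is aromatic and both rings count as aromatic (quinoline).
Ring C has only sp³ atoms, so it is not fully conjugated — not aromatic (cyclopentane).
Aromatic: A, B. Total: 2.

2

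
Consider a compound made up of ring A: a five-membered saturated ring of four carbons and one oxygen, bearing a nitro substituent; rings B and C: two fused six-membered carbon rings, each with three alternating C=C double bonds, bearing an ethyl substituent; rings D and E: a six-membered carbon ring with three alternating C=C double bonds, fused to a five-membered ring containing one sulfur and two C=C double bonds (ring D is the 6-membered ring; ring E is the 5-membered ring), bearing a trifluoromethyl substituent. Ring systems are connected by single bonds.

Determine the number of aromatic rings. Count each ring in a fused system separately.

4

Ring A has only sp³ atoms, so it is not fully conjugated — not aromatic (tetrahydrofuran).
Rings B and C form a fused bicyclic system with 10 sp² atoms and 10 π electrons from ring double bonds. 10 = 4(2)+2, so the system is aromatic and both rings count as aromatic (naphthalene).
Rings D and E form a fused bicyclic system (with one sulfur) with 9 sp² atoms and 10 π electrons from ring double bonds plus a heteroatom lone pair. 10 = 4(2)+2, so the system is aromatic and both rings count as aromatic (benzothiophene).
Aromatic: B, C, D, E. Total: 4.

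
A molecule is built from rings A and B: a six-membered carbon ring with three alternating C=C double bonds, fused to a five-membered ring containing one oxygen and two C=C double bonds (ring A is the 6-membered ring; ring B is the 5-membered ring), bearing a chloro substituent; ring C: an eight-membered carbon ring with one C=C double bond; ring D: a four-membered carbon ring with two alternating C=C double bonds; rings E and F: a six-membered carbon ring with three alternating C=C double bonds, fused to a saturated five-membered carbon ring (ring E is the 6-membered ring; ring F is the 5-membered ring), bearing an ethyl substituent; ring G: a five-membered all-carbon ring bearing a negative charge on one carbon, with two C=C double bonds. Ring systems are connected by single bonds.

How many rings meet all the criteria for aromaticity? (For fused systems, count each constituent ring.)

4

Rings A and B form a fused bicyclic system (with one oxygen) with 9 sp² atoms and 10 π electrons from ring double bonds plus a heteroatom lone pair. 10 = 4(2)+2, so the system is aromatic and both rings count as aromatic (benzofuran).
Ring C has six sp³ carbons, so it is not fully conjugated — not aromatic (cyclooctene).
Ring D has only sp² ring atoms; a planar conformation would have a fully conjugated π system of 4 electrons. But 4 = 4(1), which is 4n not 4n+2, so ring D is not aromatic (cyclobutadiene) — cyclobutadiene is antiaromatic and distorts to a rectangle.
Ring E has a continuous p-orbital overlap around the ring; 3 ring double bonds give 6 π electrons. Since 6 = 4n+2 (n=1), ring E is aromatic (benzene ring).
Ring F has three sp³ carbons, so it is not fully conjugated — not aromatic (cyclopentane ring).
Ring G has a continuous p-orbital overlap around the ring; 2 ring double bonds (4 π electrons) plus the carbanion lone pair (2) give 6 π electrons. Since 6 = 4n+2 (n=1), ring G is aromatic (cyclopentadienyl anion).
Aromatic: A, B, E, G. Total: 4.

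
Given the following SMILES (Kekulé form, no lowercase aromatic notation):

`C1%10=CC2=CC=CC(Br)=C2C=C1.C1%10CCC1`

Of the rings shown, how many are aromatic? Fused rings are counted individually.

2

The SMILES encodes two fused six-membered carbon rings, each with three alternating C=C double bonds; a four-membered saturated carbon ring.
The fused 6/6-membered bicyclic is a single π system with 10 sp² atoms and 10 π electrons from ring double bonds. 10 = 4(2)+2, so the system is aromatic and both rings count as aromatic (naphthalene).
The 4-membered ring has only sp³ atoms, so it is not fully conjugated — not aromatic (cyclobutane).
2 of the 3 rings are aromatic. Total: 2.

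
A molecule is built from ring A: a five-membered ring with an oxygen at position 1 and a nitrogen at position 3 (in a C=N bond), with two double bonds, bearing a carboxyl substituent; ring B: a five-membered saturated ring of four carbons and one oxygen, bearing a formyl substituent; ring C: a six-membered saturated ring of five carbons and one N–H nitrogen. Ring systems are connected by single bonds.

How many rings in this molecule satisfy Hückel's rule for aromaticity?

1

Ring A is planar and fully conjugated; 2 ring double bonds (4 π electrons) plus a heteroatom lone pair (2) give 6 π electrons. Since 6 = 4n+2 (n=1), ring A is aromatic (oxazole).
Ring B has only sp³ atoms, so it is not fully conjugated — not aromatic (tetrahydrofuran).
Ring C has only sp³ atoms, so it is not fully conjugated — not aromatic (piperidine).
Aromatic: A. Total: 1.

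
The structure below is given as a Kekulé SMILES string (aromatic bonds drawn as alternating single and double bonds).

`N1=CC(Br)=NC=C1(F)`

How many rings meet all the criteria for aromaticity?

1

The SMILES encodes a six-membered ring with nitrogens at positions 1 and 4 and three alternating double bonds.
The 6-membered ring with two nitrogens (1,4) has a continuous p-orbital overlap around the ring; 3 ring double bonds give 6 π electrons. Since 6 = 4n+2 (n=1), it is aromatic (pyrazine).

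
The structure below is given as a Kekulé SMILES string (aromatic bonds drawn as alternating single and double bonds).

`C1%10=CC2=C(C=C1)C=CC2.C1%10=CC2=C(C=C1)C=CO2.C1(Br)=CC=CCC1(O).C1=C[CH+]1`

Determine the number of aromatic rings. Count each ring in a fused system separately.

The SMILES encodes a six-membered carbon ring with three alternating C=C double bonds, fused to a five-membered carbon ring containing one C=C double bond and one sp³ carbon; a six-membered carbon ring with three alternating C=C double bonds, fused to a five-membered ring containing one oxygen and two C=C double bonds; a six-membered carbon ring with two conjugated C=C double bonds and two sp³ carbons; a three-membered all-carbon ring bearing a positive charge on one carbon, with one C=C double bond.
The 6-membered ring is fully conjugated (every ring atom contributes a p orbital); 3 ring double bonds give 6 π electrons. 6 = 4(1)+2, so it is aromatic (benzene ring).
The 5-membered ring has one sp³ carbon, so it is not fully conjugated — not aromatic (cyclopentene ring).
The fused 6/5-membered bicyclic (with one oxygen) is a single π system with 9 sp² atoms and 10 π electrons from ring double bonds plus a heteroatom lone pair. 10 = 4(2)+2, so the system is aromatic and both rings count as aromatic (benzofuran).
The second 6-membered ring has two sp³ carbons, so it is not fully conjugated — not aromatic (1,3-cyclohexadiene).
The 3-membered ring is planar and fully conjugated; 1 ring double bond (2 π electrons) plus the carbocation's empty p orbital (0, but keeps the ring conjugated) give 2 π electrons. That satisfies 4n+2 with n=0, so it is aromatic (cyclopropenyl cation).
4 of the 6 rings are aromatic. Total: 4.

4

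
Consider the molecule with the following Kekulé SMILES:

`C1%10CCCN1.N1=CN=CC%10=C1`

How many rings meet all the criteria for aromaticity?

The SMILES encodes a five-membered saturated ring of four carbons and one N–H nitrogen; a six-membered ring with nitrogens at positions 1 and 3 and three alternating double bonds.
The 5-membered ring with one N–H has only sp³ atoms, so it is not fully conjugated — not aromatic (pyrrolidine).
The 6-membered ring with two nitrogens (1,3) is fully conjugated (every ring atom contributes a p orbital); 3 ring double bonds give 6 π electrons. That satisfies 4n+2 with n=1, so it is aromatic (pyrimidine).
1 of the 2 rings is aromatic. Total: 1.

1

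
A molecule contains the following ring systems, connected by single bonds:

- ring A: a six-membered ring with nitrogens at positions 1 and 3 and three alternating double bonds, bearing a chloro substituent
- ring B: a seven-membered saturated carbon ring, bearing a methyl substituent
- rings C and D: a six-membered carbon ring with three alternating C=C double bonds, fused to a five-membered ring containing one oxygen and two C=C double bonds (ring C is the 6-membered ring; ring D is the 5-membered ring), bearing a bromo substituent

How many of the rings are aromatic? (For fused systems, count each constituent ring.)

3

Ring A has a continuous p-orbital overlap around the ring; 3 ring double bonds give 6 π electrons. That satisfies 4n+2 with n=1, so ring A is aromatic (pyrimidine).
Ring B has only sp³ atoms, so it is not fully conjugated — not aromatic (cycloheptane).
Rings C and D form a fused bicyclic system (with one oxygen) with 9 sp² atoms and 10 π electrons from ring double bonds plus a heteroatom lone pair. 10 = 4(2)+2, so the system is aromatic and both rings count as aromatic (benzofuran).
Aromatic: A, C, D. Total: 3.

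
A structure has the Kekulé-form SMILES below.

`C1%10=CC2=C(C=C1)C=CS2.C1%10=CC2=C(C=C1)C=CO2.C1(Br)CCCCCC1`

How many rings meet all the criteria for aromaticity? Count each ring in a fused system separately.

4

The SMILES encodes a six-membered carbon ring with three alternating C=C double bonds, fused to a five-membered ring containing one sulfur and two C=C double bonds; a six-membered carbon ring with three alternating C=C double bonds, fused to a five-membered ring containing one oxygen and two C=C double bonds; a seven-membered saturated carbon ring.
The fused 6/5-membered bicyclic (with one sulfur) is a single π system with 9 sp² atoms and 10 π electrons from ring double bonds plus a heteroatom lone pair. 10 = 4(2)+2, so the system is aromatic and both rings count as aromatic (benzothiophene).
The fused 6/5-membered bicyclic (with one oxygen) is a single π system with 9 sp² atoms and 10 π electrons from ring double bonds plus a heteroatom lone pair. 10 = 4(2)+2, so the system is aromatic and both rings count as aromatic (benzofuran).
The 7-membered ring has only sp³ atoms, so it is not fully conjugated — not aromatic (cycloheptane).
4 of the 5 rings are aromatic. Total: 4.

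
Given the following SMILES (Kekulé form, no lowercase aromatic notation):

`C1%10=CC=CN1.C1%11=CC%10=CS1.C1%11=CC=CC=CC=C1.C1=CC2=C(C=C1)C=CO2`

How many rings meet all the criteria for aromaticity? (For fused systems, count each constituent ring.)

The SMILES encodes a five-membered ring of four carbons and one nitrogen bearing a hydrogen, with two C=C double bonds; a five-membered ring of four carbons and one sulfur, with two C=C double bonds; an eight-membered carbon ring with four alternating C=C double bonds; a six-membered carbon ring with three alternating C=C double bonds, fused to a five-membered ring containing one oxygen and two C=C double bonds.
The 5-membered ring with one N–H is fully conjugated (every ring atom contributes a p orbital); 2 ring double bonds (4 π electrons) plus a heteroatom lone pair (2) give 6 π electrons. Since 6 = 4n+2 (n=1), it is aromatic (pyrrole).
The 5-membered ring with one sulfur is planar and fully conjugated; 2 ring double bonds (4 π electrons) plus a heteroatom lone pair (2) give 6 π electrons. Since 6 = 4n+2 (n=1), it is aromatic (thiophene).
The 8-membered ring has only sp² ring atoms; a planar conformation would have a fully conjugated π system of 8 electrons. But 8 = 4(2), which is 4n not 4n+2, so it is not aromatic (cyclooctatetraene) — cyclooctatetraene distorts into a non-planar tub to avoid antiaromaticity.
The fused 6/5-membered bicyclic (with one oxygen) is a single π system with 9 sp² atoms and 10 π electrons from ring double bonds plus a heteroatom lone pair. 10 = 4(2)+2, so the system is aromatic and both rings count as aromatic (benzofuran).
4 of the 5 rings are aromatic. Total: 4.

4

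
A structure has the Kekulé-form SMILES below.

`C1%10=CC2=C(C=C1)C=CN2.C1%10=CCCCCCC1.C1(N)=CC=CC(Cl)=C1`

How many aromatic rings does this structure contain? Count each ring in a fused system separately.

3

The SMILES encodes a six-membered carbon ring with three alternating C=C double bonds, fused to a five-membered ring containing one N–H nitrogen and two C=C double bonds; an eight-membered carbon ring with one C=C double bond; a six-membered carbon ring with three alternating C=C double bonds.
The fused 6/5-membered bicyclic (with one N–H) is a single π system with 9 sp² atoms and 10 π electrons from ring double bonds plus a heteroatom lone pair. 10 = 4(2)+2, so the system is aromatic and both rings count as aromatic (indole).
The 8-membered ring has six sp³ carbons, so it is not fully conjugated — not aromatic (cyclooctene).
The 6-membered ring is fully conjugated (every ring atom contributes a p orbital); 3 ring double bonds give 6 π electrons. Since 6 = 4n+2 (n=1), it is aromatic (benzene).
3 of the 4 rings are aromatic. Total: 3.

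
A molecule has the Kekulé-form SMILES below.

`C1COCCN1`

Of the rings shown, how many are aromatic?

0

The SMILES encodes a six-membered saturated ring with an oxygen and an N–H nitrogen at positions 1 and 4.
The 6-membered ring with one oxygen and one N–H (1,4) has only sp³ atoms, so it is not fully conjugated — not aromatic (morpholine).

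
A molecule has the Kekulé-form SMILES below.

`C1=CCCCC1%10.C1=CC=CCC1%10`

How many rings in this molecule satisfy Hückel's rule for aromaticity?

The SMILES encodes a six-membered carbon ring with one C=C double bond; a six-membered carbon ring with two conjugated C=C double bonds and two sp³ carbons.
The 6-membered ring has four sp³ carbons, so it is not fully conjugated — not aromatic (cyclohexene).
The second 6-membered ring has two sp³ carbons, so it is not fully conjugated — not aromatic (1,3-cyclohexadiene).
None of the rings are aromatic. Total: 0.

0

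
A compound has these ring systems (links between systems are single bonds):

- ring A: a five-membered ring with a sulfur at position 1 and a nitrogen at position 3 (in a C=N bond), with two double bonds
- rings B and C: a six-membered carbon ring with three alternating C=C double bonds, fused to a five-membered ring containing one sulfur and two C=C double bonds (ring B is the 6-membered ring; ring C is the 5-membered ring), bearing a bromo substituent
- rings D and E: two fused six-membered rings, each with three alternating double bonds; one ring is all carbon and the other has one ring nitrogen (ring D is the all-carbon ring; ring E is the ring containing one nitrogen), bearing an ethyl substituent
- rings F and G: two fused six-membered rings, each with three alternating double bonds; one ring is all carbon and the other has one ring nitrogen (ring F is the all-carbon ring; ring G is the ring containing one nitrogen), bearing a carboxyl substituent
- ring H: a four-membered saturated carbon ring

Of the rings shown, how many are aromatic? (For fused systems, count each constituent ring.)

7

Ring A is fully conjugated (every ring atom contributes a p orbital); 2 ring double bonds (4 π electrons) plus a heteroatom lone pair (2) give 6 π electrons. Since 6 = 4n+2 (n=1), ring A is aromatic (thiazole).
Rings B and C form a fused bicyclic system (with one sulfur) with 9 sp² atoms and 10 π electrons from ring double bonds plus a heteroatom lone pair. 10 = 4(2)+2, so the system is aromatic and both rings count as aromatic (benzothiophene).
Rings D and E form a fused bicyclic system (with one nitrogen) with 10 sp² atoms and 10 π electrons from ring double bonds. 10 = 4(2)+2, so the system is aromatic and both rings count as aromatic (quinoline).
Rings F and G form a fused bicyclic system (with one nitrogen) with 10 sp² atoms and 10 π electrons from ring double bonds. 10 = 4(2)+2, so the system is aromatic and both rings count as aromatic (quinoline).
Ring H has only sp³ atoms, so it is not fully conjugated — not aromatic (cyclobutane).
Aromatic: A, B, C, D, E, F, G. Total: 7.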